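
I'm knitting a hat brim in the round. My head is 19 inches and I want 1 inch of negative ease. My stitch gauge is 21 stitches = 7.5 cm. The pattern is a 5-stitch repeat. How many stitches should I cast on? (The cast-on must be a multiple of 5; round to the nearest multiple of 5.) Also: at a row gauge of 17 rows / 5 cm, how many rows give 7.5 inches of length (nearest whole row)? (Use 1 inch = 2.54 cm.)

Cast on 130 stitches; work 65 rows.

Finished = 19 − 1 = 18 inches.
18 inches × 2.54 = 45.72 cm.
21/7.5 = 2.8 sts per cm; 45.72 × 2.8 = 128.02 sts.
Nearest multiple of 5 → 130.
7.5 inches = 19.05 cm; × 3.4 = 64.77 → 65 rows.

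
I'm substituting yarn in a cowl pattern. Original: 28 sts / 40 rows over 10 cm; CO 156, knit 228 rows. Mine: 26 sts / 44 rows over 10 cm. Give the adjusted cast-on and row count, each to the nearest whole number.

Stitches: 156 × 26/28 = 144.86 → 145.
Rows: 228 × 44/40 = 250.80 → 251.

Cast on 145 stitches; work 251 rows.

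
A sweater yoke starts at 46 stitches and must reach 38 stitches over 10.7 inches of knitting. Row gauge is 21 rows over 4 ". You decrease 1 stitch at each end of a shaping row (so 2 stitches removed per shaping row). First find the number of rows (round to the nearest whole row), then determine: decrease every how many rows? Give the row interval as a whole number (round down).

Rows = 10.7 × 5.25 = 56.2 → 56 rows.
Stitches to remove: 8 → 4 shaping rows (at 2 st each).
56 / 4 = 14.00 → every 14 rows.

Decrease every 14th row.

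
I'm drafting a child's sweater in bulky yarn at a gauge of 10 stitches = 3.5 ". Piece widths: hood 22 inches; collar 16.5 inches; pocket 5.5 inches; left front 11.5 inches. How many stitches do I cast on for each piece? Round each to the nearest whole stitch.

hood 63; collar 47; pocket 16; left front 33.

Rate = 10/3.5 = 2.857 sts per in.
hood: 22 × 2.857 = 62.86 → 63.
collar: 16.5 × 2.857 = 47.14 → 47.
pocket: 5.5 × 2.857 = 15.71 → 16.
left front: 11.5 × 2.857 = 32.86 → 33.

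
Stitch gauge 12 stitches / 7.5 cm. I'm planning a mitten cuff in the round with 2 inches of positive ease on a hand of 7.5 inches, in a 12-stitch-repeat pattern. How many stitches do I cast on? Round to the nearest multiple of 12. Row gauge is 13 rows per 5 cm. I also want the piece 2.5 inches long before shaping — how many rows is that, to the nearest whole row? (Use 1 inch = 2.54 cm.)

Finished = 7.5 + 2 = 9.5 inches.
9.5 inches × 2.54 = 24.13 cm.
12/7.5 = 1.6 sts per cm; 24.13 × 1.6 = 38.61 sts.
Nearest multiple of 12 → 36.
2.5 inches = 6.35 cm; × 2.6 = 16.51 → 17 rows.

Cast on 36 stitches; work 17 rows.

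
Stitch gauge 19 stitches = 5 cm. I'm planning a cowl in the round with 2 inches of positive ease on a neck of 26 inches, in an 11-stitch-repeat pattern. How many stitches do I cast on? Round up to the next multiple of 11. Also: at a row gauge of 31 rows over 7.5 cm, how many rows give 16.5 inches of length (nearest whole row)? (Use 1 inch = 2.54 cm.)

Finished = 26 + 2 = 28 inches.
28 inches × 2.54 = 71.12 cm.
19/5 = 3.8 sts per cm; 71.12 × 3.8 = 270.26 sts.
Next multiple of 11 → 275.
16.5 inches = 41.91 cm; × 4.133 = 173.23 → 173 rows.

Cast on 275 stitches; work 173 rows.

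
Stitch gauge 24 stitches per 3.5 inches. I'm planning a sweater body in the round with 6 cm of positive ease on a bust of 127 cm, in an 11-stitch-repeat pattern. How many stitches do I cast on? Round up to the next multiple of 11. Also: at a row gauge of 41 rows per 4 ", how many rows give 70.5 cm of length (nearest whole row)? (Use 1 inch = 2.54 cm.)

Finished = 127 + 6 = 133 cm.
133 cm × 1/2.54 = 52.36 inches.
24/3.5 = 6.857 sts per in; 52.36 × 6.857 = 359.06 sts.
Next multiple of 11 → 363.
70.5 cm = 27.76 inches; × 10.25 = 284.50 → 284 rows.

Cast on 363 stitches; work 284 rows.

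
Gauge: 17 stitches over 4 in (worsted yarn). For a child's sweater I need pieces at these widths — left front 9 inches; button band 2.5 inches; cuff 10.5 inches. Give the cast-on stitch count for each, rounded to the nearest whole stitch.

left front 38; button band 11; cuff 45.

Rate = 17/4 = 4.25 sts per in.
left front: 9 × 4.25 = 38.25 → 38.
button band: 2.5 × 4.25 = 10.62 → 11.
cuff: 10.5 × 4.25 = 44.62 → 45.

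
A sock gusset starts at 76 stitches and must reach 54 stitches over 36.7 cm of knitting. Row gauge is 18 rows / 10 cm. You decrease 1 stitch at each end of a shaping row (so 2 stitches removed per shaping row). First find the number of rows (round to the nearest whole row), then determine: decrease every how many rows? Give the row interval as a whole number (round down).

Decrease every 6th row.

Rows = 36.7 × 1.8 = 66.1 → 66 rows.
Stitches to remove: 22 → 11 shaping rows (at 2 st each).
66 / 11 = 6.00 → every 6 rows.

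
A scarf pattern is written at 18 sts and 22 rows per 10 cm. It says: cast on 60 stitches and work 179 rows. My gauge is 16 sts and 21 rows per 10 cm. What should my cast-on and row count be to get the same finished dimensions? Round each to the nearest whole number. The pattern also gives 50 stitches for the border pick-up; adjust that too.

Cast on 53 stitches; work 171 rows; border pick-up 44 stitches.

Stitches: 60 × 16/18 = 53.33 → 53.
Rows: 179 × 21/22 = 170.86 → 171.
border pick-up: 50 × 16/18 = 44.44 → 44.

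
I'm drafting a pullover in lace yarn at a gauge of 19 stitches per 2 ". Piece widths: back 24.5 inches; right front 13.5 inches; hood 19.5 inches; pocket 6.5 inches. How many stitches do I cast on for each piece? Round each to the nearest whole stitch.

back 233; right front 128; hood 185; pocket 62.

Rate = 19/2 = 9.5 sts per in.
back: 24.5 × 9.5 = 232.75 → 233.
right front: 13.5 × 9.5 = 128.25 → 128.
hood: 19.5 × 9.5 = 185.25 → 185.
pocket: 6.5 × 9.5 = 61.75 → 62.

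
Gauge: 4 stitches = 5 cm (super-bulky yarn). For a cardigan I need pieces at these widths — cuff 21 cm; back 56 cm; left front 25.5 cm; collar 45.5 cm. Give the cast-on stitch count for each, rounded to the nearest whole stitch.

cuff 17; back 45; left front 20; collar 36.

Rate = 4/5 = 0.8 sts per cm.
cuff: 21 × 0.8 = 16.80 → 17.
back: 56 × 0.8 = 44.80 → 45.
left front: 25.5 × 0.8 = 20.40 → 20.
collar: 45.5 × 0.8 = 36.40 → 36.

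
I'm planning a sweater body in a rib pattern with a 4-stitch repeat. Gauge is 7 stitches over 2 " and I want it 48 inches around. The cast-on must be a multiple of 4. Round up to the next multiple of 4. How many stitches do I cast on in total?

Cast on 168 stitches.

7 / 2 = 3.5 sts per inch.
48 × 3.5 = 168.00 sts.
Next multiple of 4: 168.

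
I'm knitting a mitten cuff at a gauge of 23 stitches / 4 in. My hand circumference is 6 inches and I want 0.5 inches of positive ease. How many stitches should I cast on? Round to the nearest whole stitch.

Cast on 37 stitches.

Finished = 6 + 0.5 = 6.5 in.
23 / 4 = 5.75 sts per inch.
6.50 × 5.75 = 37.38 sts.
→ 37 sts.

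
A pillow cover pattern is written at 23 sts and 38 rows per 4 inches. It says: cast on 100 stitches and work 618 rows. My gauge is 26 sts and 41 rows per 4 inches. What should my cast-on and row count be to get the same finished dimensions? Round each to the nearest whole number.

Cast on 113 stitches; work 667 rows.

Stitches: 100 × 26/23 = 113.04 → 113.
Rows: 618 × 41/38 = 666.79 → 667.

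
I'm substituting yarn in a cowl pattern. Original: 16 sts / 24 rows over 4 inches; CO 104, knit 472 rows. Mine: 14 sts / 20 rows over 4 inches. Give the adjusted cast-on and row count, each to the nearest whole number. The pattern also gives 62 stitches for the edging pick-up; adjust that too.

Cast on 91 stitches; work 393 rows; edging pick-up 54 stitches.

Stitches: 104 × 14/16 = 91.00 → 91.
Rows: 472 × 20/24 = 393.33 → 393.
edging pick-up: 62 × 14/16 = 54.25 → 54.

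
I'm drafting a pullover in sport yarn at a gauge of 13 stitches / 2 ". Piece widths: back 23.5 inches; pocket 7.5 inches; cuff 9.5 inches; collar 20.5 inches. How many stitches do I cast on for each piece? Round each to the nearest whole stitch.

back 153; pocket 49; cuff 62; collar 133.

Rate = 13/2 = 6.5 sts per in.
back: 23.5 × 6.5 = 152.75 → 153.
pocket: 7.5 × 6.5 = 48.75 → 49.
cuff: 9.5 × 6.5 = 61.75 → 62.
collar: 20.5 × 6.5 = 133.25 → 133.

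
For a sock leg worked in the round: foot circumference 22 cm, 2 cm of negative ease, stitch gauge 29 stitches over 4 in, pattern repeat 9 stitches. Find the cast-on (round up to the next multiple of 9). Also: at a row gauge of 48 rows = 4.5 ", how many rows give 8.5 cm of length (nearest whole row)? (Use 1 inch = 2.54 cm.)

Finished = 22 − 2 = 20 cm.
20 cm × 1/2.54 = 7.87 inches.
29/4 = 7.25 sts per in; 7.87 × 7.25 = 57.09 sts.
Next multiple of 9 → 63.
8.5 cm = 3.35 inches; × 10.667 = 35.70 → 36 rows.

Cast on 63 stitches; work 36 rows.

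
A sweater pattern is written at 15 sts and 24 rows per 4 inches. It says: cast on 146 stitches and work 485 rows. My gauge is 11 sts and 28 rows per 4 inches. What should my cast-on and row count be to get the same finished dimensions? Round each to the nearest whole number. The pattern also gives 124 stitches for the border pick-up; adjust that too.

Cast on 107 stitches; work 566 rows; border pick-up 91 stitches.

Stitches: 146 × 11/15 = 107.07 → 107.
Rows: 485 × 28/24 = 565.83 → 566.
border pick-up: 124 × 11/15 = 90.93 → 91.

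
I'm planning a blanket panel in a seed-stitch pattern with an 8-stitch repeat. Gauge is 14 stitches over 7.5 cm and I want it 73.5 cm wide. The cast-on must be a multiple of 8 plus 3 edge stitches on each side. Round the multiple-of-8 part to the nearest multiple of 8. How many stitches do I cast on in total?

134 stitches.

14 / 7.5 = 1.867 sts per cm.
73.5 × 1.867 = 137.20 sts.
Less 6 edge sts → 131.20 for the repeat.
Nearest multiple of 8: 128.
Add back 6 edge sts → 134.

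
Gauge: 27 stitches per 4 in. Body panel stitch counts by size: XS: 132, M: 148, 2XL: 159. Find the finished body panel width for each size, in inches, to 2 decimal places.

XS 19.56 inches; M 21.93 inches; 2XL 23.56 inches.

27/4 = 6.75 sts per in.
XS: 132 / 6.75 = 19.556 → 19.56 in.
M: 148 / 6.75 = 21.926 → 21.93 in.
2XL: 159 / 6.75 = 23.556 → 23.56 in.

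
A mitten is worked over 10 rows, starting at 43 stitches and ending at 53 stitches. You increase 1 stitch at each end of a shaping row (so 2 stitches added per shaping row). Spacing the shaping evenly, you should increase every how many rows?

Increase every 2nd row.

Stitches to add: |53 − 43| = 10.
Shaping rows needed: 10 / 2 = 5.
10 rows / 5 = every 2 rows.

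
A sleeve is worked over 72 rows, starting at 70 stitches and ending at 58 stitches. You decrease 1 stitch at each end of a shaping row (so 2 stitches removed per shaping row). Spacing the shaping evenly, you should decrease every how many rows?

Stitches to remove: |58 − 70| = 12.
Shaping rows needed: 12 / 2 = 6.
72 rows / 6 = every 12 rows.

Decrease every 12th row.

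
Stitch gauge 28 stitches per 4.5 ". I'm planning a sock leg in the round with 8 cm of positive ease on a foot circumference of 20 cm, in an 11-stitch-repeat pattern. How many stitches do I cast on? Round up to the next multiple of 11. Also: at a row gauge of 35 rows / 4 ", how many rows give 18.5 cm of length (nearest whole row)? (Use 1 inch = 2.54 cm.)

Finished = 20 + 8 = 28 cm.
28 cm × 1/2.54 = 11.02 inches.
28/4.5 = 6.222 sts per in; 11.02 × 6.222 = 68.59 sts.
Next multiple of 11 → 77.
18.5 cm = 7.28 inches; × 8.75 = 63.73 → 64 rows.

Cast on 77 stitches; work 64 rows.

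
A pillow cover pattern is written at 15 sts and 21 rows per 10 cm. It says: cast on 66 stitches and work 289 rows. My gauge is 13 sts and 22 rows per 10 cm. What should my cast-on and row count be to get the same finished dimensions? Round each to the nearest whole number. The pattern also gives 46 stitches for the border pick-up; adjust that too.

Cast on 57 stitches; work 303 rows; border pick-up 40 stitches.

Stitches: 66 × 13/15 = 57.20 → 57.
Rows: 289 × 22/21 = 302.76 → 303.
border pick-up: 46 × 13/15 = 39.87 → 40.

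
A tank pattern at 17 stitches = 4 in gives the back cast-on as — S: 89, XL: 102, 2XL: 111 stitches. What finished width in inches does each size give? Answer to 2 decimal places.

S 20.94 inches; XL 24.00 inches; 2XL 26.12 inches.

17/4 = 4.25 sts per in.
S: 89 / 4.25 = 20.941 → 20.94 in.
XL: 102 / 4.25 = 24.000 → 24.00 in.
2XL: 111 / 4.25 = 26.118 → 26.12 in.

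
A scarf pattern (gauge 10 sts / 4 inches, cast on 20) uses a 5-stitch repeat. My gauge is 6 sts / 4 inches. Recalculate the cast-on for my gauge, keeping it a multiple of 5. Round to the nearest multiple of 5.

20 × 6 / 10 = 12.00.
Nearest multiple of 5: 10.

CO 10 sts.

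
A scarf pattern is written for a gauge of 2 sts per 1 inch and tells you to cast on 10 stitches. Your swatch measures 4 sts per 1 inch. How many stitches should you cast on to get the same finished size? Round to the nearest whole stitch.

Scale factor = 4 / 2 = 2.000.
10 × 4 / 2 = 20.00 sts.

CO 20 sts.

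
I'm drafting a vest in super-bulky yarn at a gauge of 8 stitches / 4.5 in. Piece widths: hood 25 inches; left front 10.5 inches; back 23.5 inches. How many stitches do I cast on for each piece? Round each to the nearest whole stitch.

hood 44; left front 19; back 42.

Rate = 8/4.5 = 1.778 sts per in.
hood: 25 × 1.778 = 44.44 → 44.
left front: 10.5 × 1.778 = 18.67 → 19.
back: 23.5 × 1.778 = 41.78 → 42.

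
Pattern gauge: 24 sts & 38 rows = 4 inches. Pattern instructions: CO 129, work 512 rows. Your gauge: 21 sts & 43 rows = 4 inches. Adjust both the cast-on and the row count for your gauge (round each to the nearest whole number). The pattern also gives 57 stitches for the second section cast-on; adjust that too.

Stitches: 129 × 21/24 = 112.88 → 113.
Rows: 512 × 43/38 = 579.37 → 579.
second section cast-on: 57 × 21/24 = 49.88 → 50.

Cast on 113 stitches; work 579 rows; second section cast-on 50 stitches.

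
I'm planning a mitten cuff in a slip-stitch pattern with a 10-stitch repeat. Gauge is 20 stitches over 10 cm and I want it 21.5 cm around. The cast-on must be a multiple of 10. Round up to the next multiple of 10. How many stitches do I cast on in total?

20 / 10 = 2 sts per cm.
21.5 × 2 = 43.00 sts.
Next multiple of 10: 50.

50 stitches.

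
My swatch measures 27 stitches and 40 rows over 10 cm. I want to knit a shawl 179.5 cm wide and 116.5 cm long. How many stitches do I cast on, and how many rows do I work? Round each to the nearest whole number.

Cast on 485 stitches and work 466 rows.

Stitch gauge = 27/10 = 2.7 sts/cm; 179.5 × 2.7 = 484.65 → 485 sts.
Row gauge = 40/10 = 4 rows/cm; 116.5 × 4 = 466.00 → 466 rows.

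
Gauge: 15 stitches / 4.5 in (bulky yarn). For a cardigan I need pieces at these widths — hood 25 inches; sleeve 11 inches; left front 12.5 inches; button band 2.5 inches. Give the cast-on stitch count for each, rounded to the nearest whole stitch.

Rate = 15/4.5 = 3.333 sts per in.
hood: 25 × 3.333 = 83.33 → 83.
sleeve: 11 × 3.333 = 36.67 → 37.
left front: 12.5 × 3.333 = 41.67 → 42.
button band: 2.5 × 3.333 = 8.33 → 8.

hood 83; sleeve 37; left front 42; button band 8.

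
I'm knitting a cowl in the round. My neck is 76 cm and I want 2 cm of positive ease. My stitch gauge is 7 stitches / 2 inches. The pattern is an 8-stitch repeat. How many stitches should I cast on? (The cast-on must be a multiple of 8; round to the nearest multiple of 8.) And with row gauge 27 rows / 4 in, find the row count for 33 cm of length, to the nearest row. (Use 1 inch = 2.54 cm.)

Cast on 104 stitches; work 88 rows.

Finished = 76 + 2 = 78 cm.
78 cm × 1/2.54 = 30.71 inches.
7/2 = 3.5 sts per in; 30.71 × 3.5 = 107.48 sts.
Nearest multiple of 8 → 104.
33 cm = 12.99 inches; × 6.75 = 87.70 → 88 rows.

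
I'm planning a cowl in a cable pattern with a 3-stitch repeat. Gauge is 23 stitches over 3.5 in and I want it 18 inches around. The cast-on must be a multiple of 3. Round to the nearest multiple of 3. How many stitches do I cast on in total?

23 / 3.5 = 6.571 sts per inch.
18 × 6.571 = 118.29 sts.
Nearest multiple of 3: 117.

Cast on 117 stitches.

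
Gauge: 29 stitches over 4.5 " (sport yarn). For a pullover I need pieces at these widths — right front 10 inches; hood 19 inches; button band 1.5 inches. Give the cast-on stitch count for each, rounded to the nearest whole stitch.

right front 64; hood 122; button band 10.

Rate = 29/4.5 = 6.444 sts per in.
right front: 10 × 6.444 = 64.44 → 64.
hood: 19 × 6.444 = 122.44 → 122.
button band: 1.5 × 6.444 = 9.67 → 10.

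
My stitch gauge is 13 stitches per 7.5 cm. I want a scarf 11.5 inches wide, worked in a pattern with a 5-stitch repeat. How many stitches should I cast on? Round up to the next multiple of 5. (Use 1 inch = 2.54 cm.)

55 stitches.

11.5 in = 11.5 × 2.54 = 29.21 cm.
13 / 7.5 = 1.733 sts/cm.
29.21 × 1.733 = 50.63 sts.
→ 55.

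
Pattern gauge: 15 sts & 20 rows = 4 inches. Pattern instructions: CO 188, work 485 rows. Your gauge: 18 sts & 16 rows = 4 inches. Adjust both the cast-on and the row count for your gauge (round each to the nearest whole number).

Cast on 226 stitches; work 388 rows.

Stitches: 188 × 18/15 = 225.60 → 226.
Rows: 485 × 16/20 = 388.00 → 388.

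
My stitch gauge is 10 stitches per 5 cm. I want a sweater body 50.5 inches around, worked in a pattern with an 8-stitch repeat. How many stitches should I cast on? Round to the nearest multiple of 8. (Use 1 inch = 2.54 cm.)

CO 256 sts.

50.5 in = 50.5 × 2.54 = 128.27 cm.
10 / 5 = 2 sts/cm.
128.27 × 2 = 256.54 sts.
→ 256.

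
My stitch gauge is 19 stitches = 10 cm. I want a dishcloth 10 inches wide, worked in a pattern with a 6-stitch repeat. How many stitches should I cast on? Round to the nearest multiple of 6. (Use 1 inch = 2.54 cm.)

Cast on 48 stitches.

10 in = 10 × 2.54 = 25.40 cm.
19 / 10 = 1.9 sts/cm.
25.40 × 1.9 = 48.26 sts.
→ 48.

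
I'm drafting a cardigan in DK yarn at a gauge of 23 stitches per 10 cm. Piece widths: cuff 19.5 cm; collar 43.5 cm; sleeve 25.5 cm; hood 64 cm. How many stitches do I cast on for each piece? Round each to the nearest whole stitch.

Rate = 23/10 = 2.3 sts per cm.
cuff: 19.5 × 2.3 = 44.85 → 45.
collar: 43.5 × 2.3 = 100.05 → 100.
sleeve: 25.5 × 2.3 = 58.65 → 59.
hood: 64 × 2.3 = 147.20 → 147.

cuff 45; collar 100; sleeve 59; hood 147.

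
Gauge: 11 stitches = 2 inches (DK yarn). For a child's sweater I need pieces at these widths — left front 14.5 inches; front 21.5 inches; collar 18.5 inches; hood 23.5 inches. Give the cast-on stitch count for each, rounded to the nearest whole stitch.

Rate = 11/2 = 5.5 sts per in.
left front: 14.5 × 5.5 = 79.75 → 80.
front: 21.5 × 5.5 = 118.25 → 118.
collar: 18.5 × 5.5 = 101.75 → 102.
hood: 23.5 × 5.5 = 129.25 → 129.

left front 80; front 118; collar 102; hood 129.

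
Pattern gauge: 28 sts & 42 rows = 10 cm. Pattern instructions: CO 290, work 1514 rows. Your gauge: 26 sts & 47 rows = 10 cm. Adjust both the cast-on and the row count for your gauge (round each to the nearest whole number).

Cast on 269 stitches; work 1694 rows.

Stitches: 290 × 26/28 = 269.29 → 269.
Rows: 1514 × 47/42 = 1694.24 → 1694.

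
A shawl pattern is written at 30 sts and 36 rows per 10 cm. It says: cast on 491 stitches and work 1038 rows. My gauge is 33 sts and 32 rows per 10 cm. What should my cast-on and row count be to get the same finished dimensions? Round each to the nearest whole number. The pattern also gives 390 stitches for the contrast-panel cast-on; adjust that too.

Stitches: 491 × 33/30 = 540.10 → 540.
Rows: 1038 × 32/36 = 922.67 → 923.
contrast-panel cast-on: 390 × 33/30 = 429.00 → 429.

Cast on 540 stitches; work 923 rows; contrast-panel cast-on 429 stitches.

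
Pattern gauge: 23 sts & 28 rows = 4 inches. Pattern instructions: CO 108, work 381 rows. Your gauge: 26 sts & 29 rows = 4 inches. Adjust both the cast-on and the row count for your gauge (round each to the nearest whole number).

Stitches: 108 × 26/23 = 122.09 → 122.
Rows: 381 × 29/28 = 394.61 → 395.

Cast on 122 stitches; work 395 rows.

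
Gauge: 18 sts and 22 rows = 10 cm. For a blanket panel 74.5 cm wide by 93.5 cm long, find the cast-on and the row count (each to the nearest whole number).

Stitch gauge = 18/10 = 1.8 sts/cm; 74.5 × 1.8 = 134.10 → 134 sts.
Row gauge = 22/10 = 2.2 rows/cm; 93.5 × 2.2 = 205.70 → 206 rows.

Cast on 134 stitches and work 206 rows.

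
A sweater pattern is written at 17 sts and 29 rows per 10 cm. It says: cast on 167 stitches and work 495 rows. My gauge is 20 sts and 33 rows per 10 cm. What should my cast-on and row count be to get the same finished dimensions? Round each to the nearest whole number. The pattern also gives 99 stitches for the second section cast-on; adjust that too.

Stitches: 167 × 20/17 = 196.47 → 196.
Rows: 495 × 33/29 = 563.28 → 563.
second section cast-on: 99 × 20/17 = 116.47 → 116.

Cast on 196 stitches; work 563 rows; second section cast-on 116 stitches.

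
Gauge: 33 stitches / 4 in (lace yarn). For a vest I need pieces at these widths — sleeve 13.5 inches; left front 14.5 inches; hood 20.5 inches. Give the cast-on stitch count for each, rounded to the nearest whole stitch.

Rate = 33/4 = 8.25 sts per in.
sleeve: 13.5 × 8.25 = 111.38 → 111.
left front: 14.5 × 8.25 = 119.62 → 120.
hood: 20.5 × 8.25 = 169.12 → 169.

sleeve 111; left front 120; hood 169.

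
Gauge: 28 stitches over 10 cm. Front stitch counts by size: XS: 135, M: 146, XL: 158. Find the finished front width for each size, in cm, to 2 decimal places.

XS 48.21 cm; M 52.14 cm; XL 56.43 cm.

28/10 = 2.8 sts per cm.
XS: 135 / 2.8 = 48.214 → 48.21 cm.
M: 146 / 2.8 = 52.143 → 52.14 cm.
XL: 158 / 2.8 = 56.429 → 56.43 cm.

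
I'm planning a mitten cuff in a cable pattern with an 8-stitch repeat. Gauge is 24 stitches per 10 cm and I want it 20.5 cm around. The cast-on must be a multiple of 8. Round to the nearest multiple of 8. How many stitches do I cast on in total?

24 / 10 = 2.4 sts per cm.
20.5 × 2.4 = 49.20 sts.
Nearest multiple of 8: 48.

Cast on 48 stitches.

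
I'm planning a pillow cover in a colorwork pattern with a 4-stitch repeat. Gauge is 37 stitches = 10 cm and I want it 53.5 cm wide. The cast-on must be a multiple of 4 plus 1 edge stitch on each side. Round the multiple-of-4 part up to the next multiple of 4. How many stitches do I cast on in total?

CO 198 sts.

37 / 10 = 3.7 sts per cm.
53.5 × 3.7 = 197.95 sts.
Less 2 edge sts → 195.95 for the repeat.
Next multiple of 4: 196.
Add back 2 edge sts → 198.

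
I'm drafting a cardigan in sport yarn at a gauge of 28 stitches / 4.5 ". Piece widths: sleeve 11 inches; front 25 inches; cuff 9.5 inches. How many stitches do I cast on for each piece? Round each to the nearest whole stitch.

sleeve 68; front 156; cuff 59.

Rate = 28/4.5 = 6.222 sts per in.
sleeve: 11 × 6.222 = 68.44 → 68.
front: 25 × 6.222 = 155.56 → 156.
cuff: 9.5 × 6.222 = 59.11 → 59.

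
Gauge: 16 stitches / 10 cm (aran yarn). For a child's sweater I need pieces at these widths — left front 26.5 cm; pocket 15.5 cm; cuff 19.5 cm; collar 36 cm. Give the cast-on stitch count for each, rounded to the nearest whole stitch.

Rate = 16/10 = 1.6 sts per cm.
left front: 26.5 × 1.6 = 42.40 → 42.
pocket: 15.5 × 1.6 = 24.80 → 25.
cuff: 19.5 × 1.6 = 31.20 → 31.
collar: 36 × 1.6 = 57.60 → 58.

left front 42; pocket 25; cuff 31; collar 58.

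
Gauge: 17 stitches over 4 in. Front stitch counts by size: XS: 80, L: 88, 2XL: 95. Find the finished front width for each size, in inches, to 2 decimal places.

XS 18.82 inches; L 20.71 inches; 2XL 22.35 inches.

17/4 = 4.25 sts per in.
XS: 80 / 4.25 = 18.824 → 18.82 in.
L: 88 / 4.25 = 20.706 → 20.71 in.
2XL: 95 / 4.25 = 22.353 → 22.35 in.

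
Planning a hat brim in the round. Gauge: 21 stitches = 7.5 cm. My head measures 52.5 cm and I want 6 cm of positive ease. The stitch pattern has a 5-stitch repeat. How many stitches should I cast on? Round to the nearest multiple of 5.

CO 165 sts.

Finished = 52.5 + 6 = 58.5 cm.
21 / 7.5 = 2.8 sts/cm.
58.5 × 2.8 = 163.80 sts.
Nearest multiple of 5: 165.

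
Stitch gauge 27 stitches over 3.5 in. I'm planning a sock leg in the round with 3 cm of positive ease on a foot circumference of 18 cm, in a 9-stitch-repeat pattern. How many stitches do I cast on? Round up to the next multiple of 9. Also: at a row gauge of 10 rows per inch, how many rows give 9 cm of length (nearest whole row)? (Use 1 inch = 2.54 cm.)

Cast on 72 stitches; work 35 rows.

Finished = 18 + 3 = 21 cm.
21 cm × 1/2.54 = 8.27 inches.
27/3.5 = 7.714 sts per in; 8.27 × 7.714 = 63.78 sts.
Next multiple of 9 → 72.
9 cm = 3.54 inches; × 10 = 35.43 → 35 rows.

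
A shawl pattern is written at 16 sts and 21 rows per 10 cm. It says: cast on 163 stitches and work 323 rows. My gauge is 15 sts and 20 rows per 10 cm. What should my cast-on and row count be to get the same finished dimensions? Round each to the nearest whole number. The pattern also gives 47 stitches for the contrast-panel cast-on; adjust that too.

Stitches: 163 × 15/16 = 152.81 → 153.
Rows: 323 × 20/21 = 307.62 → 308.
contrast-panel cast-on: 47 × 15/16 = 44.06 → 44.

Cast on 153 stitches; work 308 rows; contrast-panel cast-on 44 stitches.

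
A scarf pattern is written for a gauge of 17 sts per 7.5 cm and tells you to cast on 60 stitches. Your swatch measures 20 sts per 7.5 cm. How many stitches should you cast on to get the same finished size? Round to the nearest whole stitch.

71 stitches.

Scale factor = 20 / 17 = 1.176.
60 × 20 / 17 = 70.59 sts.
→ 71 sts.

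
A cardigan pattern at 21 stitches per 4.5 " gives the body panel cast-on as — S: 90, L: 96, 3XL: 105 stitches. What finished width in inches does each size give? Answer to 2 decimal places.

S 19.29 inches; L 20.57 inches; 3XL 22.50 inches.

21/4.5 = 4.667 sts per in.
S: 90 / 4.667 = 19.286 → 19.29 in.
L: 96 / 4.667 = 20.571 → 20.57 in.
3XL: 105 / 4.667 = 22.500 → 22.50 in.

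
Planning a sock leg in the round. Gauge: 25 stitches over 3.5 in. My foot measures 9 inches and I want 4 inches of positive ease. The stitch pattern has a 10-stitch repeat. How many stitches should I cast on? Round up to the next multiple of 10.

CO 100 sts.

Finished = 9 + 4 = 13 inches.
25 / 3.5 = 7.143 sts/in.
13 × 7.143 = 92.86 sts.
Next multiple of 10: 100.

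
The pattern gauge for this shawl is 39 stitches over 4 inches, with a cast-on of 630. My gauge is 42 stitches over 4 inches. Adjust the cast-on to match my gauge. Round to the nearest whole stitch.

Scale factor = 42 / 39 = 1.077.
630 × 42 / 39 = 678.46 sts.
→ 678 sts.

Cast on 678 stitches.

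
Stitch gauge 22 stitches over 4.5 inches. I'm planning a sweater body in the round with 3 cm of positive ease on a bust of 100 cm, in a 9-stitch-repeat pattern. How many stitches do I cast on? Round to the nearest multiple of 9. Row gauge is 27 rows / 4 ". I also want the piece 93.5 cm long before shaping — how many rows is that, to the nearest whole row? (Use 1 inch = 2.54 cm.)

Finished = 100 + 3 = 103 cm.
103 cm × 1/2.54 = 40.55 inches.
22/4.5 = 4.889 sts per in; 40.55 × 4.889 = 198.25 sts.
Nearest multiple of 9 → 198.
93.5 cm = 36.81 inches; × 6.75 = 248.47 → 248 rows.

Cast on 198 stitches; work 248 rows.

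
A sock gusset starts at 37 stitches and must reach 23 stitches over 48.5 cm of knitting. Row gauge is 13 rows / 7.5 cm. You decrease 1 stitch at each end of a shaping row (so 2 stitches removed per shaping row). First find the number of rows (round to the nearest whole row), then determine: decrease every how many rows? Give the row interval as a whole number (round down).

Rows = 48.5 × 1.733 = 84.1 → 84 rows.
Stitches to remove: 14 → 7 shaping rows (at 2 st each).
84 / 7 = 12.00 → every 12 rows.

Decrease every 12th row.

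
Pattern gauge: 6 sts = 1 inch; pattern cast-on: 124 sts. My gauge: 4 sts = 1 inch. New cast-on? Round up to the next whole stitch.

Scale factor = 4 / 6 = 0.667.
124 × 4 / 6 = 82.67 sts.
→ 83 sts.

CO 83 sts.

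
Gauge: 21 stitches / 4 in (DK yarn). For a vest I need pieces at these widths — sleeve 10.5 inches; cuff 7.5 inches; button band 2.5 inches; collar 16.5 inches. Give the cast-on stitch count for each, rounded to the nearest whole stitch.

sleeve 55; cuff 39; button band 13; collar 87.

Rate = 21/4 = 5.25 sts per in.
sleeve: 10.5 × 5.25 = 55.12 → 55.
cuff: 7.5 × 5.25 = 39.38 → 39.
button band: 2.5 × 5.25 = 13.12 → 13.
collar: 16.5 × 5.25 = 86.62 → 87.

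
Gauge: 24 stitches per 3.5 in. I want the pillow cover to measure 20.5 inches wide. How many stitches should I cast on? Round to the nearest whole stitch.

Cast on 141 stitches.

24 stitches / 3.5 in = 6.857 stitches per inch.
20.5 × 6.857 = 140.57 stitches.
Round to nearest → 141.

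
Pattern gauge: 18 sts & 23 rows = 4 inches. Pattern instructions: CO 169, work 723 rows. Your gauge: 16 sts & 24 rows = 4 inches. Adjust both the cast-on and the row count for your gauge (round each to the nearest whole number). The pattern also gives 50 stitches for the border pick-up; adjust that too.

Cast on 150 stitches; work 754 rows; border pick-up 44 stitches.

Stitches: 169 × 16/18 = 150.22 → 150.
Rows: 723 × 24/23 = 754.43 → 754.
border pick-up: 50 × 16/18 = 44.44 → 44.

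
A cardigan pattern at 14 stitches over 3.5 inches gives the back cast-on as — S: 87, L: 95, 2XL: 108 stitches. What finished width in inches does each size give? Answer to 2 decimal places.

14/3.5 = 4 sts per in.
S: 87 / 4 = 21.750 → 21.75 in.
L: 95 / 4 = 23.750 → 23.75 in.
2XL: 108 / 4 = 27.000 → 27.00 in.

S 21.75 inches; L 23.75 inches; 2XL 27.00 inches.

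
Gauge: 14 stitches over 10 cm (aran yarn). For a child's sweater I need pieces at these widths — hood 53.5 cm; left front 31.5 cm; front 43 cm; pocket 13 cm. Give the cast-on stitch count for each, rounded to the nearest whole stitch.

hood 75; left front 44; front 60; pocket 18.

Rate = 14/10 = 1.4 sts per cm.
hood: 53.5 × 1.4 = 74.90 → 75.
left front: 31.5 × 1.4 = 44.10 → 44.
front: 43 × 1.4 = 60.20 → 60.
pocket: 13 × 1.4 = 18.20 → 18.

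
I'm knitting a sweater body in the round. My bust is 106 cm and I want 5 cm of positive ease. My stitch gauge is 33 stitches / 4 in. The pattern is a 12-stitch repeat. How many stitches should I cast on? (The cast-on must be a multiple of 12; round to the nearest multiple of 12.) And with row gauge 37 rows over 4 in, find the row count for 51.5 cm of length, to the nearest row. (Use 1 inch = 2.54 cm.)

Cast on 360 stitches; work 188 rows.

Finished = 106 + 5 = 111 cm.
111 cm × 1/2.54 = 43.70 inches.
33/4 = 8.25 sts per in; 43.70 × 8.25 = 360.53 sts.
Nearest multiple of 12 → 360.
51.5 cm = 20.28 inches; × 9.25 = 187.55 → 188 rows.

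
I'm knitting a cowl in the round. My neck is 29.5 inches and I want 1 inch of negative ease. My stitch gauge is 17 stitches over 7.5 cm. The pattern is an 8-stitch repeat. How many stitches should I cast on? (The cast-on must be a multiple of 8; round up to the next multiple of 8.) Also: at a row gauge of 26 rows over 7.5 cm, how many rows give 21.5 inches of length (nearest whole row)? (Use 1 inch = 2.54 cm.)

Cast on 168 stitches; work 189 rows.

Finished = 29.5 − 1 = 28.5 inches.
28.5 inches × 2.54 = 72.39 cm.
17/7.5 = 2.267 sts per cm; 72.39 × 2.267 = 164.08 sts.
Next multiple of 8 → 168.
21.5 inches = 54.61 cm; × 3.467 = 189.31 → 189 rows.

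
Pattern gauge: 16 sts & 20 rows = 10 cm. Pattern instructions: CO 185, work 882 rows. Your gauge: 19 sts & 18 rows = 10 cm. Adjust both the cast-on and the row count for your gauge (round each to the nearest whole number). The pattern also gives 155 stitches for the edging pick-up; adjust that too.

Stitches: 185 × 19/16 = 219.69 → 220.
Rows: 882 × 18/20 = 793.80 → 794.
edging pick-up: 155 × 19/16 = 184.06 → 184.

Cast on 220 stitches; work 794 rows; edging pick-up 184 stitches.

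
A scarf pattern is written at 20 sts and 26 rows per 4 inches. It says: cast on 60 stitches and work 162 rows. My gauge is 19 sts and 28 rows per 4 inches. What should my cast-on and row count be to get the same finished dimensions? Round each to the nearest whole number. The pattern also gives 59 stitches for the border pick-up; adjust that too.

Cast on 57 stitches; work 174 rows; border pick-up 56 stitches.

Stitches: 60 × 19/20 = 57.00 → 57.
Rows: 162 × 28/26 = 174.46 → 174.
border pick-up: 59 × 19/20 = 56.05 → 56.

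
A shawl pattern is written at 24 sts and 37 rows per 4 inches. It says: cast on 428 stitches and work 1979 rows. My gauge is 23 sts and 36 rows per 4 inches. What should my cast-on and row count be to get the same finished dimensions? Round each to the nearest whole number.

Cast on 410 stitches; work 1926 rows.

Stitches: 428 × 23/24 = 410.17 → 410.
Rows: 1979 × 36/37 = 1925.51 → 1926.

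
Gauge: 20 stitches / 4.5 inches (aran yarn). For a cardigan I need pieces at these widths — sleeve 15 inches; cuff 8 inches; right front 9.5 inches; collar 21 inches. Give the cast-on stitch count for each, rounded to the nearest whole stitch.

sleeve 67; cuff 36; right front 42; collar 93.

Rate = 20/4.5 = 4.444 sts per in.
sleeve: 15 × 4.444 = 66.67 → 67.
cuff: 8 × 4.444 = 35.56 → 36.
right front: 9.5 × 4.444 = 42.22 → 42.
collar: 21 × 4.444 = 93.33 → 93.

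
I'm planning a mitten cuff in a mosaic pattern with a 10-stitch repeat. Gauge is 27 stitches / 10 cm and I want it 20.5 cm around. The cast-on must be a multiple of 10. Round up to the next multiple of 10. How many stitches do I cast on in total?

27 / 10 = 2.7 sts per cm.
20.5 × 2.7 = 55.35 sts.
Next multiple of 10: 60.

Cast on 60 stitches.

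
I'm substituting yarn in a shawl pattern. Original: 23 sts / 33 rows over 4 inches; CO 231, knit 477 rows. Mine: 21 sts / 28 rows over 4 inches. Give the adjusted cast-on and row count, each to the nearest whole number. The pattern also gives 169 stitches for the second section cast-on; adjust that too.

Stitches: 231 × 21/23 = 210.91 → 211.
Rows: 477 × 28/33 = 404.73 → 405.
second section cast-on: 169 × 21/23 = 154.30 → 154.

Cast on 211 stitches; work 405 rows; second section cast-on 154 stitches.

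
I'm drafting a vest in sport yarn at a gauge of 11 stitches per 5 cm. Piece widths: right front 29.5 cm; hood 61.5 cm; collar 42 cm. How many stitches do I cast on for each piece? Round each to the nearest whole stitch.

right front 65; hood 135; collar 92.

Rate = 11/5 = 2.2 sts per cm.
right front: 29.5 × 2.2 = 64.90 → 65.
hood: 61.5 × 2.2 = 135.30 → 135.
collar: 42 × 2.2 = 92.40 → 92.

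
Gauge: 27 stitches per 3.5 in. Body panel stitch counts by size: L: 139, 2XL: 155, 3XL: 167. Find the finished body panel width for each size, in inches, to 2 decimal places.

L 18.02 inches; 2XL 20.09 inches; 3XL 21.65 inches.

27/3.5 = 7.714 sts per in.
L: 139 / 7.714 = 18.019 → 18.02 in.
2XL: 155 / 7.714 = 20.093 → 20.09 in.
3XL: 167 / 7.714 = 21.648 → 21.65 in.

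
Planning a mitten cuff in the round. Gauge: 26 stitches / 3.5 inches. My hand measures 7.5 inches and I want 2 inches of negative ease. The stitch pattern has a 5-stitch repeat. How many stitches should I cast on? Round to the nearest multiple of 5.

Finished = 7.5 − 2 = 5.5 inches.
26 / 3.5 = 7.429 sts/in.
5.5 × 7.429 = 40.86 sts.
Nearest multiple of 5: 40.

40 stitches.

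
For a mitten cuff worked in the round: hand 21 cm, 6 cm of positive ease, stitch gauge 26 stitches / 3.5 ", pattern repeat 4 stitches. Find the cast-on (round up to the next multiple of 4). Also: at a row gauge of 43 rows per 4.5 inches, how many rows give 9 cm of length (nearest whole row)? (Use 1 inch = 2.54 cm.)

Finished = 21 + 6 = 27 cm.
27 cm × 1/2.54 = 10.63 inches.
26/3.5 = 7.429 sts per in; 10.63 × 7.429 = 78.97 sts.
Next multiple of 4 → 80.
9 cm = 3.54 inches; × 9.556 = 33.86 → 34 rows.

Cast on 80 stitches; work 34 rows.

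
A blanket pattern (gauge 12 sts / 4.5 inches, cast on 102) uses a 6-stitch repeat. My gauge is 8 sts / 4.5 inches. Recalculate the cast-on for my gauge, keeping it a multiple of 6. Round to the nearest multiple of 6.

Cast on 66 stitches.

102 × 8 / 12 = 68.00.
Nearest multiple of 6: 66.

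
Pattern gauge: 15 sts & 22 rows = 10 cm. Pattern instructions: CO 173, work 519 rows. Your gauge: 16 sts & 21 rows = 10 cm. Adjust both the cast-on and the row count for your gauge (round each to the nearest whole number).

Cast on 185 stitches; work 495 rows.

Stitches: 173 × 16/15 = 184.53 → 185.
Rows: 519 × 21/22 = 495.41 → 495.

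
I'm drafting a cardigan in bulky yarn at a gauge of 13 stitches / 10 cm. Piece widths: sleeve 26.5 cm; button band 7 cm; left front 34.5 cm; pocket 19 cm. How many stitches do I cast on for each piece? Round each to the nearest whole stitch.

sleeve 34; button band 9; left front 45; pocket 25.

Rate = 13/10 = 1.3 sts per cm.
sleeve: 26.5 × 1.3 = 34.45 → 34.
button band: 7 × 1.3 = 9.10 → 9.
left front: 34.5 × 1.3 = 44.85 → 45.
pocket: 19 × 1.3 = 24.70 → 25.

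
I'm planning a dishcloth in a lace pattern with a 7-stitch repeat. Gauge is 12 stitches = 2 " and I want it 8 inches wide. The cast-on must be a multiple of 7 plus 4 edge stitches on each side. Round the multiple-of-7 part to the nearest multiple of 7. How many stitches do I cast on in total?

12 / 2 = 6 sts per inch.
8 × 6 = 48.00 sts.
Less 8 edge sts → 40.00 for the repeat.
Nearest multiple of 7: 42.
Add back 8 edge sts → 50.

CO 50 sts.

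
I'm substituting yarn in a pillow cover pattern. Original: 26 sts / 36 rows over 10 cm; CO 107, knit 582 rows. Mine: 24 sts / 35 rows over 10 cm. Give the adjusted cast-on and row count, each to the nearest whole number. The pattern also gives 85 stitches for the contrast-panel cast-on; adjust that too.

Cast on 99 stitches; work 566 rows; contrast-panel cast-on 78 stitches.

Stitches: 107 × 24/26 = 98.77 → 99.
Rows: 582 × 35/36 = 565.83 → 566.
contrast-panel cast-on: 85 × 24/26 = 78.46 → 78.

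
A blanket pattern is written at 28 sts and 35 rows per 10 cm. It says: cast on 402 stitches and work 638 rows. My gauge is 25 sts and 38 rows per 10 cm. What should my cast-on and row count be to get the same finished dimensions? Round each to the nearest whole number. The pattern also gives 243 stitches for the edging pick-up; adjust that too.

Stitches: 402 × 25/28 = 358.93 → 359.
Rows: 638 × 38/35 = 692.69 → 693.
edging pick-up: 243 × 25/28 = 216.96 → 217.

Cast on 359 stitches; work 693 rows; edging pick-up 217 stitches.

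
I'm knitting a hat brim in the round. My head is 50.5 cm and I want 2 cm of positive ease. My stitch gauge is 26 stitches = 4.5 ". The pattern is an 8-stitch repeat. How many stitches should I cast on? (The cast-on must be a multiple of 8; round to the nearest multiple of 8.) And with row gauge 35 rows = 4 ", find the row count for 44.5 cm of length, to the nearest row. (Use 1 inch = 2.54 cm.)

Finished = 50.5 + 2 = 52.5 cm.
52.5 cm × 1/2.54 = 20.67 inches.
26/4.5 = 5.778 sts per in; 20.67 × 5.778 = 119.42 sts.
Nearest multiple of 8 → 120.
44.5 cm = 17.52 inches; × 8.75 = 153.30 → 153 rows.

Cast on 120 stitches; work 153 rows.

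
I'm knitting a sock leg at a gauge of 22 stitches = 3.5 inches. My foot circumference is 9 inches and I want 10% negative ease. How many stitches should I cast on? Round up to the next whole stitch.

Finished = 9 × 0.90 = 8.10 in.
22 / 3.5 = 6.286 sts per inch.
8.10 × 6.286 = 50.91 sts.
→ 51 sts.

Cast on 51 stitches.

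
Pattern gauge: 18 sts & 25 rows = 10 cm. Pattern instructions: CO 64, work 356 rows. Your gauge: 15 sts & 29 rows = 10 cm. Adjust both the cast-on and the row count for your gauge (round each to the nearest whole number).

Cast on 53 stitches; work 413 rows.

Stitches: 64 × 15/18 = 53.33 → 53.
Rows: 356 × 29/25 = 412.96 → 413.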